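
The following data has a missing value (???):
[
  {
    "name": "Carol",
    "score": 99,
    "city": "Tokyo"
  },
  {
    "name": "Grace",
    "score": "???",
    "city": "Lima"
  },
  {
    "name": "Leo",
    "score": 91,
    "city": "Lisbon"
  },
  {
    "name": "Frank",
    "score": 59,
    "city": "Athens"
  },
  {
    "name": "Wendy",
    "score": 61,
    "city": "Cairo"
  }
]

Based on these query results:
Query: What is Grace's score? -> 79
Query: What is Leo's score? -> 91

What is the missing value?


The missing value is Grace's score
From query: Grace's score = 79

ANSWER: 79


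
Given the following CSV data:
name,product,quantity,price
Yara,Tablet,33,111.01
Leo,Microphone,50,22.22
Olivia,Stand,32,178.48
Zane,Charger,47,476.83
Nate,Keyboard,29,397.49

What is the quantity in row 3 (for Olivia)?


Row 3: Olivia
Column 'quantity' = 32

ANSWER: 32


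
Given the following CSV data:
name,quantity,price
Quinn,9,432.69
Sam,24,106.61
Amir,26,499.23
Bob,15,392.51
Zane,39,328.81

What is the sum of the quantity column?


Values in 'quantity' column:
  Row 1: 9
  Row 2: 24
  Row 3: 26
  Row 4: 15
  Row 5: 39
Sum = 9 + 24 + 26 + 15 + 39 = 113

ANSWER: 113


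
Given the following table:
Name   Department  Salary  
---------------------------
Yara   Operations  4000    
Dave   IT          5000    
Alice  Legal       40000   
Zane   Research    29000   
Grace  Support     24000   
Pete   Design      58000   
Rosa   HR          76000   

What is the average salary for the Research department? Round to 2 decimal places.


Research department members:
  Zane: 29000
Sum = 29000
Count = 1
Average = 29000 / 1 = 29000.00

ANSWER: 29000.00


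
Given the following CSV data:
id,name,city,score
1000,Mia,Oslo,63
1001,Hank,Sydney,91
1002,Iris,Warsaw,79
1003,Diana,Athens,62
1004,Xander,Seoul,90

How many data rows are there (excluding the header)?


Counting rows (excluding header):
Header: id,name,city,score
Data rows: 5

ANSWER: 5


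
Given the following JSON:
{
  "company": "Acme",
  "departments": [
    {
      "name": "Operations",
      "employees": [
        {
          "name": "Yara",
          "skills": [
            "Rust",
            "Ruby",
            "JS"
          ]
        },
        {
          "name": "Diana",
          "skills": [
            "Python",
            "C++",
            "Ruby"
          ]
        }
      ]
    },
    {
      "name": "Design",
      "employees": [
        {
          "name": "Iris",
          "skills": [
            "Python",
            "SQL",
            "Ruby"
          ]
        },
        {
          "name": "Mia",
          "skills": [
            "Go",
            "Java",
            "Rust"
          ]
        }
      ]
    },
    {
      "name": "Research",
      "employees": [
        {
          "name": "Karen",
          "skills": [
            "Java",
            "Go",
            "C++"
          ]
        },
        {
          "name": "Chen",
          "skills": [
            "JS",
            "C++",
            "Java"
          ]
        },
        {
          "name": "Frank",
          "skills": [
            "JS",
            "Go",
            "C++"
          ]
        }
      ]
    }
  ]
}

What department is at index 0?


Path: departments[0].name
Value: Operations

ANSWER: Operations


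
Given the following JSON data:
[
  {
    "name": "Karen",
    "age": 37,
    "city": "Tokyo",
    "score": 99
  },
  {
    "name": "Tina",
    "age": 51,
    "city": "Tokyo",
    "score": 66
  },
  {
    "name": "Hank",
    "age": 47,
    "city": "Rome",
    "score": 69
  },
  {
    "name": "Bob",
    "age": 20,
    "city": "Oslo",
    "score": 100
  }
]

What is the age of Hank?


Looking up record where name = Hank
Record index: 2
Field 'age' = 47

ANSWER: 47


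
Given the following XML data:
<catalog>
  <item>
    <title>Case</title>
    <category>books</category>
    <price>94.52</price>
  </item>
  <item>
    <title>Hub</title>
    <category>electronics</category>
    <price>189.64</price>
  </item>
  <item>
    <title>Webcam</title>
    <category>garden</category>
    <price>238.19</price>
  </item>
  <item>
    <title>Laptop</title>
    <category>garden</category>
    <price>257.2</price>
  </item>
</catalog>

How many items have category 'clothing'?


Scanning <item> elements for <category>clothing</category>:
Count: 0

ANSWER: 0


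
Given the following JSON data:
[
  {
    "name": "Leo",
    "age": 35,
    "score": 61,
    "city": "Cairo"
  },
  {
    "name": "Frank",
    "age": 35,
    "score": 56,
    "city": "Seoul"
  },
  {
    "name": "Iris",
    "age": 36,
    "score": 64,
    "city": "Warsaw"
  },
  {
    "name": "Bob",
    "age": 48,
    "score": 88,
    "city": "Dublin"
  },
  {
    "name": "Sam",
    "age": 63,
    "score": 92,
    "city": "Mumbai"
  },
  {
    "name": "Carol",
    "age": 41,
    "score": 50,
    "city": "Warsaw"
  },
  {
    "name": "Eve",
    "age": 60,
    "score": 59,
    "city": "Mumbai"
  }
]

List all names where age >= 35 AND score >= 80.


Checking both conditions:
  Leo (age=35, score=61) -> no
  Frank (age=35, score=56) -> no
  Iris (age=36, score=64) -> no
  Bob (age=48, score=88) -> YES
  Sam (age=63, score=92) -> YES
  Carol (age=41, score=50) -> no
  Eve (age=60, score=59) -> no


ANSWER: Bob, Sam


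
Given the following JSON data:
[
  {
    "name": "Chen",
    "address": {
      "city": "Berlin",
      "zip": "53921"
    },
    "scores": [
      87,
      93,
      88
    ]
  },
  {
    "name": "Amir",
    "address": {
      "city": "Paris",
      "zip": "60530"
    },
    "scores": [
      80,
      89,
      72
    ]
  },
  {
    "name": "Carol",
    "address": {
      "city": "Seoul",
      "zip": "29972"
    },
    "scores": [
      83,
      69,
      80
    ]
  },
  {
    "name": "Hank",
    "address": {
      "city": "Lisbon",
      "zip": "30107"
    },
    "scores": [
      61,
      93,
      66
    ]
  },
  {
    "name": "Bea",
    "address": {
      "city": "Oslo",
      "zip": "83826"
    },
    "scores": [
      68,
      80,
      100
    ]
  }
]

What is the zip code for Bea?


Path: records[4].address.zip
Value: 83826

ANSWER: 83826


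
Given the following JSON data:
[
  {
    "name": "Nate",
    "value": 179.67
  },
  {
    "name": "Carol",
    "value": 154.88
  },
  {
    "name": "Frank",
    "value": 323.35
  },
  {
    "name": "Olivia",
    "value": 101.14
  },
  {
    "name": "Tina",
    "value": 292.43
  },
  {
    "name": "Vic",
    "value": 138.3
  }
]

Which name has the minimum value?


Comparing values:
  Nate: 179.67
  Carol: 154.88
  Frank: 323.35
  Olivia: 101.14
  Tina: 292.43
  Vic: 138.3
Minimum: Olivia (101.14)

ANSWER: Olivia


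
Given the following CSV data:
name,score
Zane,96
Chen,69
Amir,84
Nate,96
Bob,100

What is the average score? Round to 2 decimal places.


Scores: 96, 69, 84, 96, 100
Sum = 445
Count = 5
Average = 445 / 5 = 89.00

ANSWER: 89.00


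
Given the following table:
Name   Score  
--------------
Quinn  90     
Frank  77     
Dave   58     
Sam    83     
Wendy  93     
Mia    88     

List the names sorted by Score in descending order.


Sorting by Score (descending):
  Wendy: 93
  Quinn: 90
  Mia: 88
  Sam: 83
  Frank: 77
  Dave: 58


ANSWER: Wendy, Quinn, Mia, Sam, Frank, Dave


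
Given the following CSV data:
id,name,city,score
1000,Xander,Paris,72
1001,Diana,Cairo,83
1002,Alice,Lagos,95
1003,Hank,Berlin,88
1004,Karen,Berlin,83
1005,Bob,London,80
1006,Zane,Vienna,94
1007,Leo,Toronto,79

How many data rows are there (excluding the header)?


Counting rows (excluding header):
Header: id,name,city,score
Data rows: 8

ANSWER: 8


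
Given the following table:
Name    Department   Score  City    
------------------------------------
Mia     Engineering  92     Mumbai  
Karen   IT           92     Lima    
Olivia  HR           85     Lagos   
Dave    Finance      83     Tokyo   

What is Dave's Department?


Row 4: Dave
Department = Finance

ANSWER: Finance


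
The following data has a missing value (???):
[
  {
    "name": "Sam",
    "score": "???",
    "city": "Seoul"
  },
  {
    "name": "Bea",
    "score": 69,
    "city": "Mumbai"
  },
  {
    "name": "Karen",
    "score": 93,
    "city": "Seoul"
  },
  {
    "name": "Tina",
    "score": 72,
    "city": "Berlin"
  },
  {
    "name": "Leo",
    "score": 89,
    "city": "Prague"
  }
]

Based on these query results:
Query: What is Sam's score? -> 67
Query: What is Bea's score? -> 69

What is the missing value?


The missing value is Sam's score
From query: Sam's score = 67

ANSWER: 67


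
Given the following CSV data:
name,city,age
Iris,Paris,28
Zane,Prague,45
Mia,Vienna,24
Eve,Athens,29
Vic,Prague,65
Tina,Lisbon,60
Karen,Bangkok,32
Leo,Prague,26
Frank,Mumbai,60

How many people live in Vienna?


Scanning city column for 'Vienna':
  Row 3: Mia -> MATCH
Total matches: 1

ANSWER: 1


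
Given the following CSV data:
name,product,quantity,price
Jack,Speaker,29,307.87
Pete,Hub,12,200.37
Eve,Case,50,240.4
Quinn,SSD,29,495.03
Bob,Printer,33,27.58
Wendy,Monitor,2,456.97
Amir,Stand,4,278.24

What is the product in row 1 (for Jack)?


Row 1: Jack
Column 'product' = Speaker

ANSWER: Speaker


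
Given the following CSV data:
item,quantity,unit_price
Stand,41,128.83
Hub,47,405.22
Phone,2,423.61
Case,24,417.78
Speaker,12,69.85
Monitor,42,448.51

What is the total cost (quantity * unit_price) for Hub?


Row: Hub
quantity = 47
unit_price = 405.22
total = 47 * 405.22 = 19045.34

ANSWER: 19045.34


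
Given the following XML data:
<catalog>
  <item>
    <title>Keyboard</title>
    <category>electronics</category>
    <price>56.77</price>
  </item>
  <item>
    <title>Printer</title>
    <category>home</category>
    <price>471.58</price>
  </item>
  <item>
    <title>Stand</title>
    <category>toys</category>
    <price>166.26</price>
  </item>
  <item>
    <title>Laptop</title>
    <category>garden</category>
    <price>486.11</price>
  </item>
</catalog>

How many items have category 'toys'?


Scanning <item> elements for <category>toys</category>:
  Item 3: Stand -> MATCH
Count: 1

ANSWER: 1


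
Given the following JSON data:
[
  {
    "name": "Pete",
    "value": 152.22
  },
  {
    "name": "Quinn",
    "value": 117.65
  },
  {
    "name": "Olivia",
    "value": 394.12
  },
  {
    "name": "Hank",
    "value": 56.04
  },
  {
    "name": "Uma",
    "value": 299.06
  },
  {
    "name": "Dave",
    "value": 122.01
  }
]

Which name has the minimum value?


Comparing values:
  Pete: 152.22
  Quinn: 117.65
  Olivia: 394.12
  Hank: 56.04
  Uma: 299.06
  Dave: 122.01
Minimum: Hank (56.04)

ANSWER: Hank


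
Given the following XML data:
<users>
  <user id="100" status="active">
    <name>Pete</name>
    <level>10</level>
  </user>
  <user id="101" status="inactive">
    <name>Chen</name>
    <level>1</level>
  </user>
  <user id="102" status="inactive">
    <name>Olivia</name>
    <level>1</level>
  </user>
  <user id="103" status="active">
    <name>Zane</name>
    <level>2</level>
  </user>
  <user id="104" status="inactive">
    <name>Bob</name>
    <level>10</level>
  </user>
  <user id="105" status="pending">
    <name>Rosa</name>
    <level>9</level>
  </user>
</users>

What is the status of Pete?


Finding user with name = Pete
user id="100" status="active"

ANSWER: active


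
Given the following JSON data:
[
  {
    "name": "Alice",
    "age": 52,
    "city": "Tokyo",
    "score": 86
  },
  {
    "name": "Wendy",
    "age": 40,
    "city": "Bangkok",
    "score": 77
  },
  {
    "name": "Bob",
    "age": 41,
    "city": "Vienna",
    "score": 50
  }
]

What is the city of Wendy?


Looking up record where name = Wendy
Record index: 1
Field 'city' = Bangkok

ANSWER: Bangkok


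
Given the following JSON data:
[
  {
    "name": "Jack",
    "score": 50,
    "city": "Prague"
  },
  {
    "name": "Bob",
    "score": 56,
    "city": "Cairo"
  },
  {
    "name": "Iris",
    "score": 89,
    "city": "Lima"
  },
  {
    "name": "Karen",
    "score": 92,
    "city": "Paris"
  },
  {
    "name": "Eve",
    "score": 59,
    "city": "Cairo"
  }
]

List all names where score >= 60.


Filtering records where score >= 60:
  Jack (score=50) -> no
  Bob (score=56) -> no
  Iris (score=89) -> YES
  Karen (score=92) -> YES
  Eve (score=59) -> no


ANSWER: Iris, Karen


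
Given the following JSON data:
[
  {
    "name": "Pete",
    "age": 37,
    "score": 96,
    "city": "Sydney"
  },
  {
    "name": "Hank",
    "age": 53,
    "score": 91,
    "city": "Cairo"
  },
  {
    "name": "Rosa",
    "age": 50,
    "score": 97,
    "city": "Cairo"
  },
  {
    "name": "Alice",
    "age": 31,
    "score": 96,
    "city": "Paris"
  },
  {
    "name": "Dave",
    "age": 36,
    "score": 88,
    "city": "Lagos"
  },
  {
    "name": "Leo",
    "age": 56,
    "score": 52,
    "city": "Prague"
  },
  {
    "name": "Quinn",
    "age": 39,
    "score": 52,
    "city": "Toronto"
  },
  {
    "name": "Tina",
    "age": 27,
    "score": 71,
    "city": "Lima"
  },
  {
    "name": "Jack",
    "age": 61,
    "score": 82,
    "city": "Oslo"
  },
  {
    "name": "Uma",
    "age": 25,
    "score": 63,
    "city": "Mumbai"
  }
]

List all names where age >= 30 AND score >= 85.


Checking both conditions:
  Pete (age=37, score=96) -> YES
  Hank (age=53, score=91) -> YES
  Rosa (age=50, score=97) -> YES
  Alice (age=31, score=96) -> YES
  Dave (age=36, score=88) -> YES
  Leo (age=56, score=52) -> no
  Quinn (age=39, score=52) -> no
  Tina (age=27, score=71) -> no
  Jack (age=61, score=82) -> no
  Uma (age=25, score=63) -> no


ANSWER: Pete, Hank, Rosa, Alice, Dave


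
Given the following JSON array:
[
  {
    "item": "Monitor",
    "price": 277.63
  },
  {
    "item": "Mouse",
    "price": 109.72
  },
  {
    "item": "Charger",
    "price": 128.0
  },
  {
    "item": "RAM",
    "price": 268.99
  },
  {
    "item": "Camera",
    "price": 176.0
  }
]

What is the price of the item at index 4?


Array index 4 -> Camera
price = 176.0

ANSWER: 176.0


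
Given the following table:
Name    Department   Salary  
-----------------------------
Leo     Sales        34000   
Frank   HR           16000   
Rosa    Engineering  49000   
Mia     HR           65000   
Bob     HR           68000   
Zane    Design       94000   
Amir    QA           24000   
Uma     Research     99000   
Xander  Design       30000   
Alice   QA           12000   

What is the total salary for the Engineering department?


Engineering department members:
  Rosa: 49000
Total = 49000 = 49000

ANSWER: 49000


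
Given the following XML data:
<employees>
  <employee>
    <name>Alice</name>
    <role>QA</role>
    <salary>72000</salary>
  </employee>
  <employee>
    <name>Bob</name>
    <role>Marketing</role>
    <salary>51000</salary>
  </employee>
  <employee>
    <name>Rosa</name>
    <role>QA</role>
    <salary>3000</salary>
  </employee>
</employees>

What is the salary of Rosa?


Searching for <employee> with <name>Rosa</name>
Found at position 3
<salary>3000</salary>

ANSWER: 3000


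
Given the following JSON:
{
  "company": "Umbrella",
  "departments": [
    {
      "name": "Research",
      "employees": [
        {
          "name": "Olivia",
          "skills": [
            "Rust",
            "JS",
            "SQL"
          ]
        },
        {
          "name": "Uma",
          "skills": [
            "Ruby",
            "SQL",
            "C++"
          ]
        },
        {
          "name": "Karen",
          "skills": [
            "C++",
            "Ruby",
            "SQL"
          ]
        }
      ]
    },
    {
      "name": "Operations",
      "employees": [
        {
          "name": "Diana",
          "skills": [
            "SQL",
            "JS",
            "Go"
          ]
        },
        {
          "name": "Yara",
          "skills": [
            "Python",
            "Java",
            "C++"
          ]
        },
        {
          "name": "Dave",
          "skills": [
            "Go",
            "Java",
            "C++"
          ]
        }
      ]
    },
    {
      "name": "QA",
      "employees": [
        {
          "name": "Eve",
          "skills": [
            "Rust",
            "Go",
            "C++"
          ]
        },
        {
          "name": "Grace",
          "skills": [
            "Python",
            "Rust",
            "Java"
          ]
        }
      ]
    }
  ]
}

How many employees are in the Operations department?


Path: departments[1].employees
Count: 3

ANSWER: 3


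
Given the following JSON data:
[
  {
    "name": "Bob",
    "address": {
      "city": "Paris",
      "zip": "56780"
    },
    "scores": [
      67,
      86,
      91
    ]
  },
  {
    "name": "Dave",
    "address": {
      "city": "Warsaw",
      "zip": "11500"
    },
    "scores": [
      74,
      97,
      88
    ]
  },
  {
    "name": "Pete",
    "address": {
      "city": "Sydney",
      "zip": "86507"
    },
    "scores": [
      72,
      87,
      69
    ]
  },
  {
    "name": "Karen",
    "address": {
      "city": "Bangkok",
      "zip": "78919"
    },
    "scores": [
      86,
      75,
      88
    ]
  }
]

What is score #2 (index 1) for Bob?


Path: records[0].scores[1]
Value: 86

ANSWER: 86


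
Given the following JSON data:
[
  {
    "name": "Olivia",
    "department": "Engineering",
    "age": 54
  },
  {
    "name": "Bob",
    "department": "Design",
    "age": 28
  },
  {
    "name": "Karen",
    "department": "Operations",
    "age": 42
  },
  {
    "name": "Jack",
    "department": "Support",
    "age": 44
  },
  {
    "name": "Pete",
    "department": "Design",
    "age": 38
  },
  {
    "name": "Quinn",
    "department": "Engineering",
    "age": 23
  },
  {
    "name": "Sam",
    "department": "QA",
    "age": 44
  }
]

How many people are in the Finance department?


Scanning records for department = Finance
  No matches found
Count: 0

ANSWER: 0


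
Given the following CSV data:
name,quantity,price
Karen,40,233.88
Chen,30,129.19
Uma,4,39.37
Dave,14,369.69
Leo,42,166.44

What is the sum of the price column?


Values in 'price' column:
  Row 1: 233.88
  Row 2: 129.19
  Row 3: 39.37
  Row 4: 369.69
  Row 5: 166.44
Sum = 233.88 + 129.19 + 39.37 + 369.69 + 166.44 = 938.57

ANSWER: 938.57


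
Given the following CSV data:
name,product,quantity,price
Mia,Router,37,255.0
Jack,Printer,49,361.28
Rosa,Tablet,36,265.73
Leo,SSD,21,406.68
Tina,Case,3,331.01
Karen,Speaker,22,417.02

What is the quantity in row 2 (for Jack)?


Row 2: Jack
Column 'quantity' = 49

ANSWER: 49


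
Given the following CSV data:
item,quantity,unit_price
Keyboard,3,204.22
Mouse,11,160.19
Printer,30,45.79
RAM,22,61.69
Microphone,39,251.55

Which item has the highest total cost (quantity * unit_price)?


Computing row totals:
  Keyboard: 612.66
  Mouse: 1762.09
  Printer: 1373.7
  RAM: 1357.18
  Microphone: 9810.45
Maximum: Microphone (9810.45)

ANSWER: Microphone


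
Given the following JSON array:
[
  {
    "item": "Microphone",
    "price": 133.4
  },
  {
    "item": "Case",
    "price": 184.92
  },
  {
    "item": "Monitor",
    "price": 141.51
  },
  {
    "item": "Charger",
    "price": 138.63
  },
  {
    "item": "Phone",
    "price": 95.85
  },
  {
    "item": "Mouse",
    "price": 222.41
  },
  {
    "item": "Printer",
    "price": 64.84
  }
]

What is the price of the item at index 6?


Array index 6 -> Printer
price = 64.84

ANSWER: 64.84


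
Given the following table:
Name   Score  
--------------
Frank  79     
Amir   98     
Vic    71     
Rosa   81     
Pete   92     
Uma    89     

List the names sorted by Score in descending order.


Sorting by Score (descending):
  Amir: 98
  Pete: 92
  Uma: 89
  Rosa: 81
  Frank: 79
  Vic: 71


ANSWER: Amir, Pete, Uma, Rosa, Frank, Vic


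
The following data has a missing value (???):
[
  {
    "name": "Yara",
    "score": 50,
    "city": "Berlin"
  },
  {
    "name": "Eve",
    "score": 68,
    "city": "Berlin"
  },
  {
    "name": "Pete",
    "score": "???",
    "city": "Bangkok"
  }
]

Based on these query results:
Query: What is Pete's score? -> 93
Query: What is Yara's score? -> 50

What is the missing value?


The missing value is Pete's score
From query: Pete's score = 93

ANSWER: 93


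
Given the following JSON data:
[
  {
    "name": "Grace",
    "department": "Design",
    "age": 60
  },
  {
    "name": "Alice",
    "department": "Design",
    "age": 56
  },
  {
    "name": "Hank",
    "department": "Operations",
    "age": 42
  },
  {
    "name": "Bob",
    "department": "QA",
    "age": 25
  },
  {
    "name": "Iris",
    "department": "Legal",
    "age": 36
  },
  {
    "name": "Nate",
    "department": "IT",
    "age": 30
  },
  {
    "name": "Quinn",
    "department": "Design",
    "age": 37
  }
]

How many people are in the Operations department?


Scanning records for department = Operations
  Record 2: Hank
Count: 1

ANSWER: 1


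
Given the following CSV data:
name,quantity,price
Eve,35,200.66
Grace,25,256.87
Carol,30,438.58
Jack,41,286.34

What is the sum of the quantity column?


Values in 'quantity' column:
  Row 1: 35
  Row 2: 25
  Row 3: 30
  Row 4: 41
Sum = 35 + 25 + 30 + 41 = 131

ANSWER: 131


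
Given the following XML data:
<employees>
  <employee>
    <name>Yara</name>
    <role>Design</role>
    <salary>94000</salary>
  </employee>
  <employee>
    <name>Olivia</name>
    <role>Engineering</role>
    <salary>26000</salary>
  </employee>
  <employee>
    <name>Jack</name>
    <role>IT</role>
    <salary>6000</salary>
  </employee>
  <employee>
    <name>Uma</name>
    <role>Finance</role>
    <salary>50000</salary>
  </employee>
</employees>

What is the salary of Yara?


Searching for <employee> with <name>Yara</name>
Found at position 1
<salary>94000</salary>

ANSWER: 94000


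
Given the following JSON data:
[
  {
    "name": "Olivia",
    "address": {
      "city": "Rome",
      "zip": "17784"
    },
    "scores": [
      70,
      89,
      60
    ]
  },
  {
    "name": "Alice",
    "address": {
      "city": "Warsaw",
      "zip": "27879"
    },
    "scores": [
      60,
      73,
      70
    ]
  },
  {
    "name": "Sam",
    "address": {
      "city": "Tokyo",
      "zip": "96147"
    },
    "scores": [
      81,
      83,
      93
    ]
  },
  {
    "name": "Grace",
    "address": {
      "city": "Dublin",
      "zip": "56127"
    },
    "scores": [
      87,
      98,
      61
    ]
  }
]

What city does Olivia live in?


Path: records[0].address.city
Value: Rome

ANSWER: Rome


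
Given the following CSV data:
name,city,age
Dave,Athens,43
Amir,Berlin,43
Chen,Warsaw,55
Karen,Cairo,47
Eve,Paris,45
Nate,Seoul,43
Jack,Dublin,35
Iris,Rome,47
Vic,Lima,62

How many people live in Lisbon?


Scanning city column for 'Lisbon':
Total matches: 0

ANSWER: 0


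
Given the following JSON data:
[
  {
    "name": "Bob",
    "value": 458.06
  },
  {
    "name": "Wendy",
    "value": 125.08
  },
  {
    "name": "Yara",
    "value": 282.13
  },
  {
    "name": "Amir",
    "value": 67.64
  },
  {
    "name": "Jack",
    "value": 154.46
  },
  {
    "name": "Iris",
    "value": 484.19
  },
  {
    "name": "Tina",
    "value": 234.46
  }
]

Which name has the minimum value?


Comparing values:
  Bob: 458.06
  Wendy: 125.08
  Yara: 282.13
  Amir: 67.64
  Jack: 154.46
  Iris: 484.19
  Tina: 234.46
Minimum: Amir (67.64)

ANSWER: Amir


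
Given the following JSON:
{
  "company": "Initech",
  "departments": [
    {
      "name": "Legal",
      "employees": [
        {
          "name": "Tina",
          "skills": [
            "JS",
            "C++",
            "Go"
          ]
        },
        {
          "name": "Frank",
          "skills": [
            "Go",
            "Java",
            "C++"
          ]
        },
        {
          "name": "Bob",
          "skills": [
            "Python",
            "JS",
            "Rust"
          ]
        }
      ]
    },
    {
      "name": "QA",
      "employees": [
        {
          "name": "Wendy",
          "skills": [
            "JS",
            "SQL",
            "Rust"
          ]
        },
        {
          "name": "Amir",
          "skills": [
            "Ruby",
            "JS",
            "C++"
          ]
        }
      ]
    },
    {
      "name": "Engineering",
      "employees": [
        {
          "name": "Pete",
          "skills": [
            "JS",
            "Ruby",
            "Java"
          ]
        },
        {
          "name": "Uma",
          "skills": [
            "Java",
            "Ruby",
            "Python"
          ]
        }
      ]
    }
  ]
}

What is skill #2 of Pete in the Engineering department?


Path: departments[2].employees[0].skills[1]
Value: Ruby

ANSWER: Ruby


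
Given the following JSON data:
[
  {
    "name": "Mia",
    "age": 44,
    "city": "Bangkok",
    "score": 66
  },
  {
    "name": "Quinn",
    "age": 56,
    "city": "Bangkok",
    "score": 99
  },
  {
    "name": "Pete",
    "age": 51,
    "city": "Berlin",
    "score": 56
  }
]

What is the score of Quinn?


Looking up record where name = Quinn
Record index: 1
Field 'score' = 99

ANSWER: 99


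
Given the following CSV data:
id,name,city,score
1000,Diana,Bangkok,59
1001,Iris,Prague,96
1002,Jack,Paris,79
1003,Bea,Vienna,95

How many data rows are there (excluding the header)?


Counting rows (excluding header):
Header: id,name,city,score
Data rows: 4

ANSWER: 4


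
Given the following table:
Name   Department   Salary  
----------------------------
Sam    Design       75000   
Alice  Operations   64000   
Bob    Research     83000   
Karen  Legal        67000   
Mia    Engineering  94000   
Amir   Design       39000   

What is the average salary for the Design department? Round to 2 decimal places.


Design department members:
  Sam: 75000
  Amir: 39000
Sum = 114000
Count = 2
Average = 114000 / 2 = 57000.00

ANSWER: 57000.00


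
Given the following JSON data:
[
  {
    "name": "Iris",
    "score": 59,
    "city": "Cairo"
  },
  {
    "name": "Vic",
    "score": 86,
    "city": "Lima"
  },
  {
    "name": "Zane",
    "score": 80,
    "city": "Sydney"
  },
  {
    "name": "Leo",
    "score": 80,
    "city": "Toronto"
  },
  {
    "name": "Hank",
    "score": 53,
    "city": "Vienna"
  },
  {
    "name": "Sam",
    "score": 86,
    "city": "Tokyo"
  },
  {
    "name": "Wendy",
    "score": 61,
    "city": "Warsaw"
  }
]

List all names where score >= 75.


Filtering records where score >= 75:
  Iris (score=59) -> no
  Vic (score=86) -> YES
  Zane (score=80) -> YES
  Leo (score=80) -> YES
  Hank (score=53) -> no
  Sam (score=86) -> YES
  Wendy (score=61) -> no


ANSWER: Vic, Zane, Leo, Sam


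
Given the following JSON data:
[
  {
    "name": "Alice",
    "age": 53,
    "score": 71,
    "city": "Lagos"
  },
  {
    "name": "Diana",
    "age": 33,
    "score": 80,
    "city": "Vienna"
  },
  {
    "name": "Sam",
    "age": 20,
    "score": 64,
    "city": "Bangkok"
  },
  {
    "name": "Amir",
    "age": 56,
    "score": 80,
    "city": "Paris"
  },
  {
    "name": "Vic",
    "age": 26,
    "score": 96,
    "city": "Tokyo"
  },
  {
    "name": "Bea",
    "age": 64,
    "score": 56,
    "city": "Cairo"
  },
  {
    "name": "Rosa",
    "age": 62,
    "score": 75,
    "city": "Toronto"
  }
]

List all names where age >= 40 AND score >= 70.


Checking both conditions:
  Alice (age=53, score=71) -> YES
  Diana (age=33, score=80) -> no
  Sam (age=20, score=64) -> no
  Amir (age=56, score=80) -> YES
  Vic (age=26, score=96) -> no
  Bea (age=64, score=56) -> no
  Rosa (age=62, score=75) -> YES


ANSWER: Alice, Amir, Rosa


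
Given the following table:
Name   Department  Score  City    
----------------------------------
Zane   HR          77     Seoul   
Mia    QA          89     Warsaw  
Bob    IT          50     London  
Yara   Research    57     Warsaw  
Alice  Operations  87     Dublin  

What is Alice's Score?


Row 5: Alice
Score = 87

ANSWER: 87


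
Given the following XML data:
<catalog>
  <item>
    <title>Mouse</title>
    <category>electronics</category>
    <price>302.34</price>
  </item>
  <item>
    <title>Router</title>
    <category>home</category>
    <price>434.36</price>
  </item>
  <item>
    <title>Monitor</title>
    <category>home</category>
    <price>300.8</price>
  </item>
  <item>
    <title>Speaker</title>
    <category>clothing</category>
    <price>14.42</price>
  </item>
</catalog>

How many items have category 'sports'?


Scanning <item> elements for <category>sports</category>:
Count: 0

ANSWER: 0


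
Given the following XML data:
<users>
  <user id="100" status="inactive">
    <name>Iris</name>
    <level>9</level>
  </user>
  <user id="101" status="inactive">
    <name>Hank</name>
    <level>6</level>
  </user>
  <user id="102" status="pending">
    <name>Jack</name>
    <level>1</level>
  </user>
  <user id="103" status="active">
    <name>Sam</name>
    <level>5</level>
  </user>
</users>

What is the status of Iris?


Finding user with name = Iris
user id="100" status="inactive"

ANSWER: inactive


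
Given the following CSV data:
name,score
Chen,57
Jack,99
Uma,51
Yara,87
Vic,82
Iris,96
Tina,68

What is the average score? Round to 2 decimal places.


Scores: 57, 99, 51, 87, 82, 96, 68
Sum = 540
Count = 7
Average = 540 / 7 = 77.14

ANSWER: 77.14


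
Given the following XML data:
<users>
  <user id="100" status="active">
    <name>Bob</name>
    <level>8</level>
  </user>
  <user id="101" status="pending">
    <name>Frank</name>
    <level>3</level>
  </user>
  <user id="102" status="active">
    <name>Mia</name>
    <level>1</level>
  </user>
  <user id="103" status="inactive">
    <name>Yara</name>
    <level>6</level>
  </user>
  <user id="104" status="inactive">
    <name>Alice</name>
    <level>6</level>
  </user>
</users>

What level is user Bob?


Finding user: Bob
<level>8</level>

ANSWER: 8


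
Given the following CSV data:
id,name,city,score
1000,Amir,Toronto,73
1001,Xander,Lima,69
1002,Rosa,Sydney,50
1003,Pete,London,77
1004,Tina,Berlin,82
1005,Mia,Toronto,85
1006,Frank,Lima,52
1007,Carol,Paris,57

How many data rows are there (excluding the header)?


Counting rows (excluding header):
Header: id,name,city,score
Data rows: 8

ANSWER: 8


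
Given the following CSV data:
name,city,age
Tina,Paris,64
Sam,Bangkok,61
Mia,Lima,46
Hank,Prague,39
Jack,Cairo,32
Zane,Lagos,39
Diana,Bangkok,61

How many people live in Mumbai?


Scanning city column for 'Mumbai':
Total matches: 0

ANSWER: 0


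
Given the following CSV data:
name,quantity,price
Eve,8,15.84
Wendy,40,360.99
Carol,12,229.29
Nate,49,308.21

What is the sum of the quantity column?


Values in 'quantity' column:
  Row 1: 8
  Row 2: 40
  Row 3: 12
  Row 4: 49
Sum = 8 + 40 + 12 + 49 = 109

ANSWER: 109


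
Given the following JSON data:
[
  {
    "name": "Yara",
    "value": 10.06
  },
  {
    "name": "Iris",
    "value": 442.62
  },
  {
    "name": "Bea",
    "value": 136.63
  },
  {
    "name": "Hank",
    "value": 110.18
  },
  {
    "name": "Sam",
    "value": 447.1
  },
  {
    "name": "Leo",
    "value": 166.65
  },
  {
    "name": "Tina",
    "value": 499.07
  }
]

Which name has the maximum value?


Comparing values:
  Yara: 10.06
  Iris: 442.62
  Bea: 136.63
  Hank: 110.18
  Sam: 447.1
  Leo: 166.65
  Tina: 499.07
Maximum: Tina (499.07)

ANSWER: Tina


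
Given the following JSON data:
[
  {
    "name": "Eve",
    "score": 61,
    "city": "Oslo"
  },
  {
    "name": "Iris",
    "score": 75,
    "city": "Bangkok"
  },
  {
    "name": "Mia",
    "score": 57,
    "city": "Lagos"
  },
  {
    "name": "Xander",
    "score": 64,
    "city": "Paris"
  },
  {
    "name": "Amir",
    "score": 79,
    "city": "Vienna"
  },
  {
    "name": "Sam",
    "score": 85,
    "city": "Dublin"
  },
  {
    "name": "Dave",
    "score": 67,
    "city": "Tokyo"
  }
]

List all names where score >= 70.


Filtering records where score >= 70:
  Eve (score=61) -> no
  Iris (score=75) -> YES
  Mia (score=57) -> no
  Xander (score=64) -> no
  Amir (score=79) -> YES
  Sam (score=85) -> YES
  Dave (score=67) -> no


ANSWER: Iris, Amir, Sam


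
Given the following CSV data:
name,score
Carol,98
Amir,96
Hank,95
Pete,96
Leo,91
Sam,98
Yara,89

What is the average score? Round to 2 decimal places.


Scores: 98, 96, 95, 96, 91, 98, 89
Sum = 663
Count = 7
Average = 663 / 7 = 94.71

ANSWER: 94.71


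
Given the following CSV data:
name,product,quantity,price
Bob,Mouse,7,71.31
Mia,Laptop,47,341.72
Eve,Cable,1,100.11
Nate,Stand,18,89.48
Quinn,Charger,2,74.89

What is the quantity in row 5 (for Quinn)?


Row 5: Quinn
Column 'quantity' = 2

ANSWER: 2


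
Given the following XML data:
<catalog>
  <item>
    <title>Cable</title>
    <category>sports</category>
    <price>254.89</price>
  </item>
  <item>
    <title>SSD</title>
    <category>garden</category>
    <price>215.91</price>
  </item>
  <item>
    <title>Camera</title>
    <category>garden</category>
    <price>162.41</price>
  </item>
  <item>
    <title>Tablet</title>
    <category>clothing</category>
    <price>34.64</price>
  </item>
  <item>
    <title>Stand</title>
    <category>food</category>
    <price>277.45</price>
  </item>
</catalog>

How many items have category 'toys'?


Scanning <item> elements for <category>toys</category>:
Count: 0

ANSWER: 0


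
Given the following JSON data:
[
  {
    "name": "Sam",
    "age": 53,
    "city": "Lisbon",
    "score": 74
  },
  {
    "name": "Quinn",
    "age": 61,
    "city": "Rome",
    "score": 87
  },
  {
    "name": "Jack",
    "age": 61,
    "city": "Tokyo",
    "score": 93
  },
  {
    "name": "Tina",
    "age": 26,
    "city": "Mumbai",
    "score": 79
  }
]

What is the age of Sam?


Looking up record where name = Sam
Record index: 0
Field 'age' = 53

ANSWER: 53


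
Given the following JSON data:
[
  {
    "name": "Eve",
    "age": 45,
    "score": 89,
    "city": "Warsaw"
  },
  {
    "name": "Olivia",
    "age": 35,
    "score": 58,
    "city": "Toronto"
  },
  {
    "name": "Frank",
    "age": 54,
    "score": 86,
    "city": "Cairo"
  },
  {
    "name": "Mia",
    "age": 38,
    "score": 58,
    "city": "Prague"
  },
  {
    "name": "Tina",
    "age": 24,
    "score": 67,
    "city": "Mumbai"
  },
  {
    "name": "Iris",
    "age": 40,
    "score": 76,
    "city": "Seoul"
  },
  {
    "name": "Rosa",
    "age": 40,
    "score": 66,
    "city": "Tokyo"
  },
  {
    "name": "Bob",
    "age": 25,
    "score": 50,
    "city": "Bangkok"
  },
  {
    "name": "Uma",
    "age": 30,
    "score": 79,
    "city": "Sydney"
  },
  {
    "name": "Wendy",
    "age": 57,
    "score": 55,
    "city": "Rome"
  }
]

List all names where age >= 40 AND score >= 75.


Checking both conditions:
  Eve (age=45, score=89) -> YES
  Olivia (age=35, score=58) -> no
  Frank (age=54, score=86) -> YES
  Mia (age=38, score=58) -> no
  Tina (age=24, score=67) -> no
  Iris (age=40, score=76) -> YES
  Rosa (age=40, score=66) -> no
  Bob (age=25, score=50) -> no
  Uma (age=30, score=79) -> no
  Wendy (age=57, score=55) -> no


ANSWER: Eve, Frank, Iris


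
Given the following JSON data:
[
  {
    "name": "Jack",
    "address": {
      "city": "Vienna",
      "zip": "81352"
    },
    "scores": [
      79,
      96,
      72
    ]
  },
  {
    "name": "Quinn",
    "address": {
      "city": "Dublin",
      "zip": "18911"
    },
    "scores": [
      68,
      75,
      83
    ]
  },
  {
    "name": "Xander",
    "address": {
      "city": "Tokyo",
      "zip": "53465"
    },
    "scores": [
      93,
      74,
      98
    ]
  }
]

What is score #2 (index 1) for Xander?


Path: records[2].scores[1]
Value: 74

ANSWER: 74


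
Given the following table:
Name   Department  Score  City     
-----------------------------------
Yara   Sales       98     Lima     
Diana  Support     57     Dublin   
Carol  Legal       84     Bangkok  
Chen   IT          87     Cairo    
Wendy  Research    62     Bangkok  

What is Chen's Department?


Row 4: Chen
Department = IT

ANSWER: IT


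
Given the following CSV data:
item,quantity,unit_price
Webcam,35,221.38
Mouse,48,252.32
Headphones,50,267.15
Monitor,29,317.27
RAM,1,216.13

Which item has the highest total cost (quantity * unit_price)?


Computing row totals:
  Webcam: 7748.3
  Mouse: 12111.36
  Headphones: 13357.5
  Monitor: 9200.83
  RAM: 216.13
Maximum: Headphones (13357.5)

ANSWER: Headphones


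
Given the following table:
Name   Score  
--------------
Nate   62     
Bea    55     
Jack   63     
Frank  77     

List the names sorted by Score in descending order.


Sorting by Score (descending):
  Frank: 77
  Jack: 63
  Nate: 62
  Bea: 55


ANSWER: Frank, Jack, Nate, Bea


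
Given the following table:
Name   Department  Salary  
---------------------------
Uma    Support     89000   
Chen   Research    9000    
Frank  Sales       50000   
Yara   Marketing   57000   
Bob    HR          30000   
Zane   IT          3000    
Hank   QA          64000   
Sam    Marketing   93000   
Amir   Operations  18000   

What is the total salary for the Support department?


Support department members:
  Uma: 89000
Total = 89000 = 89000

ANSWER: 89000


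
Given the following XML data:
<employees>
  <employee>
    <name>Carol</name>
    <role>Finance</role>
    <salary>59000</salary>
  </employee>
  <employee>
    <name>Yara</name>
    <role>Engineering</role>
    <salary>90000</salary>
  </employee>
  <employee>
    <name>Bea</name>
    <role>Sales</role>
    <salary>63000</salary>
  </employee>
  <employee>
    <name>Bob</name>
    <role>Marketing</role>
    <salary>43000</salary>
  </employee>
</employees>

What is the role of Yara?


Searching for <employee> with <name>Yara</name>
Found at position 2
<role>Engineering</role>

ANSWER: Engineering


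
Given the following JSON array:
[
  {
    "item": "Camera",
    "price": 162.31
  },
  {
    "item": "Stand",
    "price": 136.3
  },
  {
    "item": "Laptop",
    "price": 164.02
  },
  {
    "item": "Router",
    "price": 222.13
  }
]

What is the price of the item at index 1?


Array index 1 -> Stand
price = 136.3

ANSWER: 136.3


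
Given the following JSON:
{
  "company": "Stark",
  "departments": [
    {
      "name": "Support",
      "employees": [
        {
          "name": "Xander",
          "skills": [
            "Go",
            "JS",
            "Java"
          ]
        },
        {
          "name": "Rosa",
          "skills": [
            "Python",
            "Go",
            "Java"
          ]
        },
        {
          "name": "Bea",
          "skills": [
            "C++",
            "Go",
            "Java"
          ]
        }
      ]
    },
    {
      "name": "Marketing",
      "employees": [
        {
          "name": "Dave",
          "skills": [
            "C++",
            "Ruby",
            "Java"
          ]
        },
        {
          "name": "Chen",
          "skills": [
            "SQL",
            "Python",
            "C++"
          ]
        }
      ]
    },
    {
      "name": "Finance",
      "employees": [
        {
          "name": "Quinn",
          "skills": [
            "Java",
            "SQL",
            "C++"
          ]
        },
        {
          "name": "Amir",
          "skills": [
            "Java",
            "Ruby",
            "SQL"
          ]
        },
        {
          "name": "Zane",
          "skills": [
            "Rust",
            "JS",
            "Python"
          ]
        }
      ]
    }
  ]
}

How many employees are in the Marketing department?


Path: departments[1].employees
Count: 2

ANSWER: 2


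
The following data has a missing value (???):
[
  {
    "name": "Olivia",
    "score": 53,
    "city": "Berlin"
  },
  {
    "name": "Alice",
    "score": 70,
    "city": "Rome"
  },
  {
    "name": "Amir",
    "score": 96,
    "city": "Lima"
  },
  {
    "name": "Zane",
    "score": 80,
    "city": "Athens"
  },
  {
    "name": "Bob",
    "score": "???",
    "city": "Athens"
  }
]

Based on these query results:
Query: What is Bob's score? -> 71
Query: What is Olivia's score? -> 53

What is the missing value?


The missing value is Bob's score
From query: Bob's score = 71

ANSWER: 71
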